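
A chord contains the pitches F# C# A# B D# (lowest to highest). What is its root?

The distinct letter names are F#, C#, A#, B, D#. Arranged as a stack of thirds they read B–D#–F#–A#–C#, so B is the root (a B major ninth chord).

B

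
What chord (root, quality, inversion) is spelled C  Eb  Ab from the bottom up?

Ab major, first inversion

Reducing to letter names: C, Eb, Ab. These stack in thirds as Ab–C–Eb — an Ab major triad.
The lowest note is C, the third of the chord, so this is first inversion (figured bass 6).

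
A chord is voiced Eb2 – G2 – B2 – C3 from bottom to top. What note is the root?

C

Reordering Eb, G, B, C into stacked thirds gives C–Eb–G–B; the bottom of that stack, C, is the root.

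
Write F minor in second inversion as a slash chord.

Second inversion of F minor has the fifth (C) in the bass. As a slash chord: Fm/C.

Fm/C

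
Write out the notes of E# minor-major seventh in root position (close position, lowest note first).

E#, G#, B#, D##

The chord tones are E#–G#–B#–D##. With the root (E#) lowest for root position: E#, G#, B#, D##.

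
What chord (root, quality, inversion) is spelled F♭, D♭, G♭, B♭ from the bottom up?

Reducing to letter names: Fb, Db, Gb, Bb. These stack in thirds as Gb–Bb–Db–Fb — a Gb dominant seventh chord.
The lowest note is Fb, the seventh of the chord, so this is third inversion (figured bass 4/2).

Gb dominant seventh, third inversion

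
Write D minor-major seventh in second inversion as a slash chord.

Dm(maj7)/A

Second inversion of D minor-major seventh has the fifth (A) in the bass. As a slash chord: Dm(maj7)/A.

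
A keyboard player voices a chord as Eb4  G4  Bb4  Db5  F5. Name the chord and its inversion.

The distinct note names are Eb, G, Bb, Db, F. Stacked in thirds they read Eb–G–Bb–Db–F, which is a dominant ninth chord on Eb.
The lowest note is Eb, the root of the chord, so this is root position.

Eb dominant ninth, root position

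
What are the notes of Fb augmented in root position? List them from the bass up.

Spelling Fb augmented: Fb–Ab–C. In root position the root is bass, giving Fb, Ab, C from the bottom.

Fb, Ab, C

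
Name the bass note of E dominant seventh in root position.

E

The root of E dominant seventh (E–G#–B–D) is E; that is the bass in root position.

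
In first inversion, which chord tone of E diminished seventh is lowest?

G

In first inversion the third is lowest. For E diminished seventh (E–G–Bb–Db) that is G.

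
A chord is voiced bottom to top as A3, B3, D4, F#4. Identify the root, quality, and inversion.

B minor seventh, third inversion

The distinct note names are A, B, D, F#. Stacked in thirds they read B–D–F#–A, which is a minor seventh chord on B.
A is the seventh of B minor seventh; seventh in the bass means third inversion (figured bass 4/2).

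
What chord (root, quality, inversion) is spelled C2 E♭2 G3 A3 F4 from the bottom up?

F dominant ninth, second inversion

The pitch classes C, Eb, G, A, F arrange in thirds as F–A–C–Eb–G: an F dominant ninth chord.
C is the fifth of F dominant ninth; fifth in the bass means second inversion.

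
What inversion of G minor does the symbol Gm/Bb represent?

first inversion

Gm/Bb means G minor with Bb in the bass. Bb is the third of G minor (G–Bb–D), so this is first inversion.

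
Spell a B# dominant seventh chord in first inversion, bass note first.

B# dominant seventh is B#–D##–F##–A#. First inversion puts the third (D##) in the bass, with the remaining tones above: D##, F##, A#, B#.

D##, F##, A#, B#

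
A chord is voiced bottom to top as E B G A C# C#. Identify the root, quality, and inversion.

A dominant ninth, second inversion

Reducing to letter names: E, B, G, A, C#. These stack in thirds as A–C#–E–G–B — an A dominant ninth chord.
The lowest note is E, the fifth of the chord, so this is second inversion.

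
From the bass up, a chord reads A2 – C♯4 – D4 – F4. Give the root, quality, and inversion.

The pitch classes A, C#, D, F arrange in thirds as D–F–A–C#: a D minor-major seventh chord.
A is the fifth of D minor-major seventh; fifth in the bass means second inversion (figured bass 4/3).

D minor-major seventh, second inversion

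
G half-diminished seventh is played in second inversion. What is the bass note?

Db

The fifth of G half-diminished seventh (G–Bb–Db–F) is Db; that is the bass in second inversion.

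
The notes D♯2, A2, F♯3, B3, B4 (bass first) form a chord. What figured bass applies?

6/5

The notes D#, A, F#, B stack in thirds as B–D#–F#–A — a B dominant seventh chord. The bass D# is the third, so this is first inversion: figured 6/5.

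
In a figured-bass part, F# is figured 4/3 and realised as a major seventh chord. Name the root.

The figures 4/3 mean the fifth of the chord is in the bass. If F# is the fifth of a major seventh chord, the root is B (chord tones B–D#–F#–A#).

B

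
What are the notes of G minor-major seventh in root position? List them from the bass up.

G, Bb, D, F#

G minor-major seventh is G–Bb–D–F#. Root position puts the root (G) in the bass, with the remaining tones above: G, Bb, D, F#.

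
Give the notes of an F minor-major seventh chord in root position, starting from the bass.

F, Ab, C, E

The chord tones are F–Ab–C–E. With the root (F) lowest for root position: F, Ab, C, E.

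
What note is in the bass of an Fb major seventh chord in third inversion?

The seventh of Fb major seventh (Fb–Ab–Cb–Eb) is Eb; that is the bass in third inversion.

Eb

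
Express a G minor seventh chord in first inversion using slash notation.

First inversion of G minor seventh has the third (Bb) in the bass. As a slash chord: Gm7/Bb.

Gm7/Bb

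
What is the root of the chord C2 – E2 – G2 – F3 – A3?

Reordering C, E, G, F, A into stacked thirds gives F–A–C–E–G; the bottom of that stack, F, is the root.

F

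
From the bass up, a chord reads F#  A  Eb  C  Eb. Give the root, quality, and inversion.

F# diminished seventh, root position

The distinct note names are F#, A, Eb, C. Stacked in thirds they read F#–A–C–Eb, which is a diminished seventh chord on F#.
With the root (F#) in the bass, the chord is in root position (figured bass 7).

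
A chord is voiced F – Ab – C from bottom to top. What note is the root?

The distinct letter names are F, Ab, C. Arranged as a stack of thirds they read F–Ab–C, so F is the root (an F minor triad).

F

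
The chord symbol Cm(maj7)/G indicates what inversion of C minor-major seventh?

second inversion

Cm(maj7)/G means C minor-major seventh with G in the bass. G is the fifth of C minor-major seventh (C–Eb–G–B), so this is second inversion.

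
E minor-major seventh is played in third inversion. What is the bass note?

E minor-major seventh is E–G–B–D#. Third inversion places the seventh in the bass: D#.

D#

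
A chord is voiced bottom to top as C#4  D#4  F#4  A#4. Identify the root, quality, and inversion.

D# minor seventh, third inversion

The distinct note names are C#, D#, F#, A#. Stacked in thirds they read D#–F#–A#–C#, which is a minor seventh chord on D#.
With the seventh (C#) in the bass, the chord is in third inversion (figured bass 4/2).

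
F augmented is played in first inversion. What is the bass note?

In first inversion the third is lowest. For F augmented (F–A–C#) that is A.

A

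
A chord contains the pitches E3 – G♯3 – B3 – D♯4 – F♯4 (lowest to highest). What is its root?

E

E, G#, B, D#, F# are the tones of an E major ninth chord (E–G#–B–D#–F#), making E the root.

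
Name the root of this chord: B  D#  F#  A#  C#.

The distinct letter names are B, D#, F#, A#, C#. Arranged as a stack of thirds they read B–D#–F#–A#–C#, so B is the root (a B major ninth chord).

B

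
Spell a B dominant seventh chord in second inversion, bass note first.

Spelling B dominant seventh: B–D#–F#–A. In second inversion the fifth is bass, giving F#, A, B, D# from the bottom.

F#, A, B, D#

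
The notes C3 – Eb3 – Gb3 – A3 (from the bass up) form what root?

A

Reordering C, Eb, Gb, A into stacked thirds gives A–C–Eb–Gb; the bottom of that stack, A, is the root.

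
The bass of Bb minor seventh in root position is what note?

Bb minor seventh is Bb–Db–F–Ab. Root position places the root in the bass: Bb.

Bb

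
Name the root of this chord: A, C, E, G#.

Reordering A, C, E, G# into stacked thirds gives A–C–E–G#; the bottom of that stack, A, is the root.

A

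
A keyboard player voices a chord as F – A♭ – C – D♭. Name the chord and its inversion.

The pitch classes F, Ab, C, Db arrange in thirds as Db–F–Ab–C: a Db major seventh chord.
The lowest note is F, the third of the chord, so this is first inversion (figured bass 6/5).

Db major seventh, first inversion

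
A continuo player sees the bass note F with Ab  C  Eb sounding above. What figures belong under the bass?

7

The notes F, Ab, C, Eb stack in thirds as F–Ab–C–Eb — an F minor seventh chord. The bass F is the root, so this is root position: figured 7.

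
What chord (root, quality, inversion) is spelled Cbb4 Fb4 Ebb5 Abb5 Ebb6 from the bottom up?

Reducing to letter names: Cbb, Fb, Ebb, Abb. These stack in thirds as Fb–Abb–Cbb–Ebb — an Fb half-diminished seventh chord.
Cbb is the fifth of Fb half-diminished seventh; fifth in the bass means second inversion (figured bass 4/3).

Fb half-diminished seventh, second inversion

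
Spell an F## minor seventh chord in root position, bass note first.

Spelling F## minor seventh: F##–A#–C##–E#. In root position the root is bass, giving F##, A#, C##, E# from the bottom.

F##, A#, C##, E#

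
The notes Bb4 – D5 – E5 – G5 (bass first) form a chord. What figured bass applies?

4/3

The notes Bb, D, E, G stack in thirds as E–G–Bb–D — an E half-diminished seventh chord. The bass Bb is the fifth, so this is second inversion: figured 4/3.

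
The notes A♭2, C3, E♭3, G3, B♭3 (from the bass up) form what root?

Ab, C, Eb, G, Bb are the tones of an Ab major ninth chord (Ab–C–Eb–G–Bb), making Ab the root.

Ab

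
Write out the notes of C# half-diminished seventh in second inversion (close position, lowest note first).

Spelling C# half-diminished seventh: C#–E–G–B. In second inversion the fifth is bass, giving G, B, C#, E from the bottom.

G, B, C#, E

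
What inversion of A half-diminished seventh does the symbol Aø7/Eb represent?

second inversion

Aø7/Eb means A half-diminished seventh with Eb in the bass. Eb is the fifth of A half-diminished seventh (A–C–Eb–G), so this is second inversion.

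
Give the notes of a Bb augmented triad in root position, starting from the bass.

Bb, D, F#

Bb augmented is Bb–D–F#. Root position puts the root (Bb) in the bass, with the remaining tones above: Bb, D, F#.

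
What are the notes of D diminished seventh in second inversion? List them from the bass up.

Ab, Cb, D, F

Spelling D diminished seventh: D–F–Ab–Cb. In second inversion the fifth is bass, giving Ab, Cb, D, F from the bottom.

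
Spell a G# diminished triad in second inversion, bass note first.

Spelling G# diminished: G#–B–D. In second inversion the fifth is bass, giving D, G#, B from the bottom.

D, G#, B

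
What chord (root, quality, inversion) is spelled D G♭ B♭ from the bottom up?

The pitch classes D, Gb, Bb arrange in thirds as Gb–Bb–D: a Gb augmented triad.
The lowest note is D, the fifth of the chord, so this is second inversion (figured bass 6/4).

Gb augmented, second inversion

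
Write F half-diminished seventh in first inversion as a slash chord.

Fø7/Ab

First inversion of F half-diminished seventh has the third (Ab) in the bass. As a slash chord: Fø7/Ab.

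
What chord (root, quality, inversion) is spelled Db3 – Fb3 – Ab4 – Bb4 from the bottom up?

Reducing to letter names: Db, Fb, Ab, Bb. These stack in thirds as Bb–Db–Fb–Ab — a Bb half-diminished seventh chord.
The lowest note is Db, the third of the chord, so this is first inversion (figured bass 6/5).

Bb half-diminished seventh, first inversion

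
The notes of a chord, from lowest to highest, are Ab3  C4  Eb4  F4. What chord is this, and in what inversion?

F minor seventh, first inversion

Reducing to letter names: Ab, C, Eb, F. These stack in thirds as F–Ab–C–Eb — an F minor seventh chord.
With the third (Ab) in the bass, the chord is in first inversion (figured bass 6/5).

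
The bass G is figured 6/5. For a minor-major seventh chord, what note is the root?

E

The figures 6/5 mean the third of the chord is in the bass. If G is the third of a minor-major seventh chord, the root is E (chord tones E–G–B–D#).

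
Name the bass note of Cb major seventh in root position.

Cb

The root of Cb major seventh (Cb–Eb–Gb–Bb) is Cb; that is the bass in root position.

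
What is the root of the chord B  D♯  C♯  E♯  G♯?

Reordering B, D#, C#, E#, G# into stacked thirds gives C#–E#–G#–B–D#; the bottom of that stack, C#, is the root.

C#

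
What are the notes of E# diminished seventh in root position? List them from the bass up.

E#, G#, B, D

Spelling E# diminished seventh: E#–G#–B–D. In root position the root is bass, giving E#, G#, B, D from the bottom.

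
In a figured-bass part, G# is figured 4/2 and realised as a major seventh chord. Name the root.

A

The figures 4/2 mean the seventh of the chord is in the bass. If G# is the seventh of a major seventh chord, the root is A (chord tones A–C#–E–G#).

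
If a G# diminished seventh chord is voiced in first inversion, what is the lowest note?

In first inversion the third is lowest. For G# diminished seventh (G#–B–D–F) that is B.

B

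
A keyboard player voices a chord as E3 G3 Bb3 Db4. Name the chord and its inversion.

E diminished seventh, root position

The distinct note names are E, G, Bb, Db. Stacked in thirds they read E–G–Bb–Db, which is a diminished seventh chord on E.
With the root (E) in the bass, the chord is in root position (figured bass 7).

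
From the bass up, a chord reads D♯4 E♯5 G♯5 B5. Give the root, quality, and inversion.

E# half-diminished seventh, third inversion

The pitch classes D#, E#, G#, B arrange in thirds as E#–G#–B–D#: an E# half-diminished seventh chord.
The lowest note is D#, the seventh of the chord, so this is third inversion (figured bass 4/2).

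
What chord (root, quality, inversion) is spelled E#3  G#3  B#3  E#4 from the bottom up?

E# minor, root position

The pitch classes E#, G#, B# arrange in thirds as E#–G#–B#: an E# minor triad.
The lowest note is E#, the root of the chord, so this is root position (figured bass 5/3).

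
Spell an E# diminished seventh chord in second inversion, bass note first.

Spelling E# diminished seventh: E#–G#–B–D. In second inversion the fifth is bass, giving B, D, E#, G# from the bottom.

B, D, E#, G#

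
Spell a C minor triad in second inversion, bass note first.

G, C, Eb

C minor is C–Eb–G. Second inversion puts the fifth (G) in the bass, with the remaining tones above: G, C, Eb.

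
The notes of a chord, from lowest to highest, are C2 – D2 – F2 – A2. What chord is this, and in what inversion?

The pitch classes C, D, F, A arrange in thirds as D–F–A–C: a D minor seventh chord.
C is the seventh of D minor seventh; seventh in the bass means third inversion (figured bass 4/2).

D minor seventh, third inversion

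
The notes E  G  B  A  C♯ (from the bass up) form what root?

E, G, B, A, C# are the tones of an A dominant ninth chord (A–C#–E–G–B), making A the root.

A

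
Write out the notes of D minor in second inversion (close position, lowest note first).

D minor is D–F–A. Second inversion puts the fifth (A) in the bass, with the remaining tones above: A, D, F.

A, D, F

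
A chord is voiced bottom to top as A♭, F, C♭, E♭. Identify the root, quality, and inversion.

Reducing to letter names: Ab, F, Cb, Eb. These stack in thirds as F–Ab–Cb–Eb — an F half-diminished seventh chord.
The lowest note is Ab, the third of the chord, so this is first inversion (figured bass 6/5).

F half-diminished seventh, first inversion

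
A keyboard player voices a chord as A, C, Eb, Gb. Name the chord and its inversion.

A diminished seventh, root position

Reducing to letter names: A, C, Eb, Gb. These stack in thirds as A–C–Eb–Gb — an A diminished seventh chord.
With the root (A) in the bass, the chord is in root position (figured bass 7).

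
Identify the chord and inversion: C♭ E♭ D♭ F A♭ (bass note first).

Db dominant ninth, third inversion

Reducing to letter names: Cb, Eb, Db, F, Ab. These stack in thirds as Db–F–Ab–Cb–Eb — a Db dominant ninth chord.
The lowest note is Cb, the seventh of the chord, so this is third inversion.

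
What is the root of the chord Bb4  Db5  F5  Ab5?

Bb, Db, F, Ab are the tones of a Bb minor seventh chord (Bb–Db–F–Ab), making Bb the root.

Bb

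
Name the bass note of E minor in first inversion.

G

E minor is E–G–B. First inversion places the third in the bass: G.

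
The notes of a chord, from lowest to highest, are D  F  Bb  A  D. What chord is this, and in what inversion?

The distinct note names are D, F, Bb, A. Stacked in thirds they read Bb–D–F–A, which is a major seventh chord on Bb.
With the third (D) in the bass, the chord is in first inversion (figured bass 6/5).

Bb major seventh, first inversion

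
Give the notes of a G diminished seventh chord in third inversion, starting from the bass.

The chord tones are G–Bb–Db–Fb. With the seventh (Fb) lowest for third inversion: Fb, G, Bb, Db.

Fb, G, Bb, Db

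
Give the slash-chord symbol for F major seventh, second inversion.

Fmaj7/C

Second inversion of F major seventh has the fifth (C) in the bass. As a slash chord: Fmaj7/C.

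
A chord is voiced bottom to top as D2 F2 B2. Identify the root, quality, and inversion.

Reducing to letter names: D, F, B. These stack in thirds as B–D–F — a B diminished triad.
D is the third of B diminished; third in the bass means first inversion (figured bass 6).

B diminished, first inversion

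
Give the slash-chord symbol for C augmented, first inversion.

Caug/E

First inversion of C augmented has the third (E) in the bass. As a slash chord: Caug/E.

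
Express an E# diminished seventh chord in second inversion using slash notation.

E#dim7/B

Second inversion of E# diminished seventh has the fifth (B) in the bass. As a slash chord: E#dim7/B.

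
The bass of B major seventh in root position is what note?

The root of B major seventh (B–D#–F#–A#) is B; that is the bass in root position.

B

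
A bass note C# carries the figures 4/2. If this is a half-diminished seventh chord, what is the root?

D#

The figures 4/2 mean the seventh of the chord is in the bass. If C# is the seventh of a half-diminished seventh chord, the root is D# (chord tones D#–F#–A–C#).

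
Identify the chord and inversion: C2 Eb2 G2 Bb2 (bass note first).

C minor seventh, root position

Reducing to letter names: C, Eb, G, Bb. These stack in thirds as C–Eb–G–Bb — a C minor seventh chord.
C is the root of C minor seventh; root in the bass means root position (figured bass 7).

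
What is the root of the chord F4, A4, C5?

F, A, C are the tones of an F major triad (F–A–C), making F the root.

F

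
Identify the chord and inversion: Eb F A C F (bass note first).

F dominant seventh, third inversion

The distinct note names are Eb, F, A, C. Stacked in thirds they read F–A–C–Eb, which is a dominant seventh chord on F.
With the seventh (Eb) in the bass, the chord is in third inversion (figured bass 4/2).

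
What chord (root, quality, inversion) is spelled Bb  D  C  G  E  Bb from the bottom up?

The distinct note names are Bb, D, C, G, E. Stacked in thirds they read C–E–G–Bb–D, which is a dominant ninth chord on C.
The lowest note is Bb, the seventh of the chord, so this is third inversion.

C dominant ninth, third inversion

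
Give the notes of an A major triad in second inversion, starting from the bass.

A major is A–C#–E. Second inversion puts the fifth (E) in the bass, with the remaining tones above: E, A, C#.

E, A, C#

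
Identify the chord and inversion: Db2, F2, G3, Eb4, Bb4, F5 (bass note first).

Eb dominant ninth, third inversion

The pitch classes Db, F, G, Eb, Bb arrange in thirds as Eb–G–Bb–Db–F: an Eb dominant ninth chord.
The lowest note is Db, the seventh of the chord, so this is third inversion.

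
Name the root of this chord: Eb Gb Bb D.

Reordering Eb, Gb, Bb, D into stacked thirds gives Eb–Gb–Bb–D; the bottom of that stack, Eb, is the root.

Eb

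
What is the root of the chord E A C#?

A

E, A, C# are the tones of an A major triad (A–C#–E), making A the root.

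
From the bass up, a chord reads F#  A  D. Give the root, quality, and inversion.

D major, first inversion

The distinct note names are F#, A, D. Stacked in thirds they read D–F#–A, which is a major triad on D.
With the third (F#) in the bass, the chord is in first inversion (figured bass 6).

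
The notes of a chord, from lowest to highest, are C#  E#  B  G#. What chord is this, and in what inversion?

Reducing to letter names: C#, E#, B, G#. These stack in thirds as C#–E#–G#–B — a C# dominant seventh chord.
C# is the root of C# dominant seventh; root in the bass means root position (figured bass 7).

C# dominant seventh, root position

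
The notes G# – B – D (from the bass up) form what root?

G#, B, D are the tones of a G# diminished triad (G#–B–D), making G# the root.

G#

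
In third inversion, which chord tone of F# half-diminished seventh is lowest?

F# half-diminished seventh is F#–A–C–E. Third inversion places the seventh in the bass: E.

E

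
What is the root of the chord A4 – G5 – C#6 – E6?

A

A, G, C#, E are the tones of an A dominant seventh chord (A–C#–E–G), making A the root.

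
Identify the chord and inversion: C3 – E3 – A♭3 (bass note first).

Ab augmented, first inversion

The pitch classes C, E, Ab arrange in thirds as Ab–C–E: an Ab augmented triad.
With the third (C) in the bass, the chord is in first inversion (figured bass 6).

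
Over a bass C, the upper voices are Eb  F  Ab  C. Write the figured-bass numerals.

4/3

The notes C, Eb, F, Ab stack in thirds as F–Ab–C–Eb — an F minor seventh chord. The bass C is the fifth, so this is second inversion: figured 4/3.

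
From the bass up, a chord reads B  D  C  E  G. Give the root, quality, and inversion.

C major ninth, third inversion

The distinct note names are B, D, C, E, G. Stacked in thirds they read C–E–G–B–D, which is a major ninth chord on C.
The lowest note is B, the seventh of the chord, so this is third inversion.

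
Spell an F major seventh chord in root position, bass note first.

F, A, C, E

Spelling F major seventh: F–A–C–E. In root position the root is bass, giving F, A, C, E from the bottom.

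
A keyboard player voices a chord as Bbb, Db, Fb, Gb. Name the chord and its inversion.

Gb minor seventh, first inversion

Reducing to letter names: Bbb, Db, Fb, Gb. These stack in thirds as Gb–Bbb–Db–Fb — a Gb minor seventh chord.
The lowest note is Bbb, the third of the chord, so this is first inversion (figured bass 6/5).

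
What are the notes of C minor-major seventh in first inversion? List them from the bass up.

Spelling C minor-major seventh: C–Eb–G–B. In first inversion the third is bass, giving Eb, G, B, C from the bottom.

Eb, G, B, C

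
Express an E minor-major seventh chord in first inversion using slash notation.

First inversion of E minor-major seventh has the third (G) in the bass. As a slash chord: Em(maj7)/G.

Em(maj7)/G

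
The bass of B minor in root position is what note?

B

B minor is B–D–F#. Root position places the root in the bass: B.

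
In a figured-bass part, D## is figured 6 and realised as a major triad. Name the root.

B#

The figures 6 mean the third of the chord is in the bass. If D## is the third of a major triad, the root is B# (chord tones B#–D##–F##).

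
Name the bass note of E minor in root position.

In root position the root is lowest. For E minor (E–G–B) that is E.

E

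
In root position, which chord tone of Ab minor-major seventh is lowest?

Ab

Ab minor-major seventh is Ab–Cb–Eb–G. Root position places the root in the bass: Ab.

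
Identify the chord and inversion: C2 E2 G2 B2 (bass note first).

The pitch classes C, E, G, B arrange in thirds as C–E–G–B: a C major seventh chord.
The lowest note is C, the root of the chord, so this is root position (figured bass 7).

C major seventh, root position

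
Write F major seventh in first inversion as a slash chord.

Fmaj7/A

First inversion of F major seventh has the third (A) in the bass. As a slash chord: Fmaj7/A.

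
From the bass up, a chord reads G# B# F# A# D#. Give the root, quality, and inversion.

G# dominant ninth, root position

The distinct note names are G#, B#, F#, A#, D#. Stacked in thirds they read G#–B#–D#–F#–A#, which is a dominant ninth chord on G#.
G# is the root of G# dominant ninth; root in the bass means root position.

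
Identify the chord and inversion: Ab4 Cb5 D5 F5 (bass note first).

The pitch classes Ab, Cb, D, F arrange in thirds as D–F–Ab–Cb: a D diminished seventh chord.
With the fifth (Ab) in the bass, the chord is in second inversion (figured bass 4/3).

D diminished seventh, second inversion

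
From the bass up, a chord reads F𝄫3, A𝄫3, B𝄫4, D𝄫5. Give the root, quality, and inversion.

Reducing to letter names: Fbb, Abb, Bbb, Dbb. These stack in thirds as Bbb–Dbb–Fbb–Abb — a Bbb half-diminished seventh chord.
The lowest note is Fbb, the fifth of the chord, so this is second inversion (figured bass 4/3).

Bbb half-diminished seventh, second inversion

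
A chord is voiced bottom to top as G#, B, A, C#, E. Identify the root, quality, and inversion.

A major ninth, third inversion

The pitch classes G#, B, A, C#, E arrange in thirds as A–C#–E–G#–B: an A major ninth chord.
G# is the seventh of A major ninth; seventh in the bass means third inversion.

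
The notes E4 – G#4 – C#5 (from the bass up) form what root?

C#

The distinct letter names are E, G#, C#. Arranged as a stack of thirds they read C#–E–G#, so C# is the root (a C# minor triad).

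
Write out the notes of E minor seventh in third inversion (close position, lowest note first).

D, E, G, B

The chord tones are E–G–B–D. With the seventh (D) lowest for third inversion: D, E, G, B.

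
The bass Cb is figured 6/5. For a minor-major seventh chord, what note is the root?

The figures 6/5 mean the third of the chord is in the bass. If Cb is the third of a minor-major seventh chord, the root is Ab (chord tones Ab–Cb–Eb–G).

Ab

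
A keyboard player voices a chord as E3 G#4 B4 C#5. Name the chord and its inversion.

The distinct note names are E, G#, B, C#. Stacked in thirds they read C#–E–G#–B, which is a minor seventh chord on C#.
E is the third of C# minor seventh; third in the bass means first inversion (figured bass 6/5).

C# minor seventh, first inversion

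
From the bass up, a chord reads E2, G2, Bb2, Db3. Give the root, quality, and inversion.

E diminished seventh, root position

The distinct note names are E, G, Bb, Db. Stacked in thirds they read E–G–Bb–Db, which is a diminished seventh chord on E.
E is the root of E diminished seventh; root in the bass means root position (figured bass 7).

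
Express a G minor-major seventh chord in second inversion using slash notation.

Gm(maj7)/D

Second inversion of G minor-major seventh has the fifth (D) in the bass. As a slash chord: Gm(maj7)/D.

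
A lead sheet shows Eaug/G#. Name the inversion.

Eaug/G# means E augmented with G# in the bass. G# is the third of E augmented (E–G#–B#), so this is first inversion.

first inversion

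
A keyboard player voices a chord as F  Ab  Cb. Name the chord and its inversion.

F diminished, root position

The distinct note names are F, Ab, Cb. Stacked in thirds they read F–Ab–Cb, which is a diminished triad on F.
The lowest note is F, the root of the chord, so this is root position (figured bass 5/3).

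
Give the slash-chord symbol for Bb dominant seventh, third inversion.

Third inversion of Bb dominant seventh has the seventh (Ab) in the bass. As a slash chord: Bb7/Ab.

Bb7/Ab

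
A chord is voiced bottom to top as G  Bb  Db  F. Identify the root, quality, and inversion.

The pitch classes G, Bb, Db, F arrange in thirds as G–Bb–Db–F: a G half-diminished seventh chord.
G is the root of G half-diminished seventh; root in the bass means root position (figured bass 7).

G half-diminished seventh, root position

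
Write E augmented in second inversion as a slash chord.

Eaug/B#

Second inversion of E augmented has the fifth (B#) in the bass. As a slash chord: Eaug/B#.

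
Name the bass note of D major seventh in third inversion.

The seventh of D major seventh (D–F#–A–C#) is C#; that is the bass in third inversion.

C#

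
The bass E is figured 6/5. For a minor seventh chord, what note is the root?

C#

The figures 6/5 mean the third of the chord is in the bass. If E is the third of a minor seventh chord, the root is C# (chord tones C#–E–G#–B).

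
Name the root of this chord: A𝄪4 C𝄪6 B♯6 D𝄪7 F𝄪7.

B#

A##, C##, B#, D##, F## are the tones of a B# major ninth chord (B#–D##–F##–A##–C##), making B# the root.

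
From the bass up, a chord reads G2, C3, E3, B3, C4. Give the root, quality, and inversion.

C major seventh, second inversion

Reducing to letter names: G, C, E, B. These stack in thirds as C–E–G–B — a C major seventh chord.
The lowest note is G, the fifth of the chord, so this is second inversion (figured bass 4/3).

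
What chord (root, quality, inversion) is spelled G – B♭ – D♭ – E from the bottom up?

The pitch classes G, Bb, Db, E arrange in thirds as E–G–Bb–Db: an E diminished seventh chord.
With the third (G) in the bass, the chord is in first inversion (figured bass 6/5).

E diminished seventh, first inversion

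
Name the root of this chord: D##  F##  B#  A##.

D##, F##, B#, A## are the tones of a B# major seventh chord (B#–D##–F##–A##), making B# the root.

B#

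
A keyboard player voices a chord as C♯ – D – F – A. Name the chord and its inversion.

The distinct note names are C#, D, F, A. Stacked in thirds they read D–F–A–C#, which is a minor-major seventh chord on D.
The lowest note is C#, the seventh of the chord, so this is third inversion (figured bass 4/2).

D minor-major seventh, third inversion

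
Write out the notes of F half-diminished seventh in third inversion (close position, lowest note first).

The chord tones are F–Ab–Cb–Eb. With the seventh (Eb) lowest for third inversion: Eb, F, Ab, Cb.

Eb, F, Ab, Cb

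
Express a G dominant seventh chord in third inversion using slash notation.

Third inversion of G dominant seventh has the seventh (F) in the bass. As a slash chord: G7/F.

G7/F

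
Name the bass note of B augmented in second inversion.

F##

The fifth of B augmented (B–D#–F##) is F##; that is the bass in second inversion.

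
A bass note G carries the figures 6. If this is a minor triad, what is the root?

The figures 6 mean the third of the chord is in the bass. If G is the third of a minor triad, the root is E (chord tones E–G–B).

E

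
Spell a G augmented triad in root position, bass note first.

Spelling G augmented: G–B–D#. In root position the root is bass, giving G, B, D# from the bottom.

G, B, D#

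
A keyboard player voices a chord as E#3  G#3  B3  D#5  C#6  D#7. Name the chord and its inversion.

Reducing to letter names: E#, G#, B, D#, C#. These stack in thirds as C#–E#–G#–B–D# — a C# dominant ninth chord.
The lowest note is E#, the third of the chord, so this is first inversion.

C# dominant ninth, first inversion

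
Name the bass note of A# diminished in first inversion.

In first inversion the third is lowest. For A# diminished (A#–C#–E) that is C#.

C#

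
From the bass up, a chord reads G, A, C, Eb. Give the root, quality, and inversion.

A half-diminished seventh, third inversion

Reducing to letter names: G, A, C, Eb. These stack in thirds as A–C–Eb–G — an A half-diminished seventh chord.
The lowest note is G, the seventh of the chord, so this is third inversion (figured bass 4/2).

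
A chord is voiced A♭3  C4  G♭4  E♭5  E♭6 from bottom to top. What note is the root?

Reordering Ab, C, Gb, Eb into stacked thirds gives Ab–C–Eb–Gb; the bottom of that stack, Ab, is the root.

Ab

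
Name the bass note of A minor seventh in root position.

A

A minor seventh is A–C–E–G. Root position places the root in the bass: A.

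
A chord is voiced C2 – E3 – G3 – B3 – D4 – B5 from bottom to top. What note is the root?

C

Reordering C, E, G, B, D into stacked thirds gives C–E–G–B–D; the bottom of that stack, C, is the root.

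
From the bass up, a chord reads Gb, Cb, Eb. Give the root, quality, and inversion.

Cb major, second inversion

The distinct note names are Gb, Cb, Eb. Stacked in thirds they read Cb–Eb–Gb, which is a major triad on Cb.
Gb is the fifth of Cb major; fifth in the bass means second inversion (figured bass 6/4).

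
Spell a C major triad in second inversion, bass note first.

Spelling C major: C–E–G. In second inversion the fifth is bass, giving G, C, E from the bottom.

G, C, E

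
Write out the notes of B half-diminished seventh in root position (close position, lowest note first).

Spelling B half-diminished seventh: B–D–F–A. In root position the root is bass, giving B, D, F, A from the bottom.

B, D, F, A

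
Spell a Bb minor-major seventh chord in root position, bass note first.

Spelling Bb minor-major seventh: Bb–Db–F–A. In root position the root is bass, giving Bb, Db, F, A from the bottom.

Bb, Db, F, A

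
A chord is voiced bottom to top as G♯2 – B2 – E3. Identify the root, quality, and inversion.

E major, first inversion

Reducing to letter names: G#, B, E. These stack in thirds as E–G#–B — an E major triad.
The lowest note is G#, the third of the chord, so this is first inversion (figured bass 6).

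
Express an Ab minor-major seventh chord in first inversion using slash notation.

First inversion of Ab minor-major seventh has the third (Cb) in the bass. As a slash chord: Abm(maj7)/Cb.

Abm(maj7)/Cb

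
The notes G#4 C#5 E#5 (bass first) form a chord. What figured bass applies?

6/4

The notes G#, C#, E# stack in thirds as C#–E#–G# — a C# major triad. The bass G# is the fifth, so this is second inversion: figured 6/4.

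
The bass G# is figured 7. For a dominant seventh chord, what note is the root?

G#

The figures 7 mean the root of the chord is in the bass. If G# is the root of a dominant seventh chord, the root is G# (chord tones G#–B#–D#–F#).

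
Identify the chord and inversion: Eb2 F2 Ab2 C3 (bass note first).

F minor seventh, third inversion

The distinct note names are Eb, F, Ab, C. Stacked in thirds they read F–Ab–C–Eb, which is a minor seventh chord on F.
The lowest note is Eb, the seventh of the chord, so this is third inversion (figured bass 4/2).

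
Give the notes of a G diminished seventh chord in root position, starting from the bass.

The chord tones are G–Bb–Db–Fb. With the root (G) lowest for root position: G, Bb, Db, Fb.

G, Bb, Db, Fb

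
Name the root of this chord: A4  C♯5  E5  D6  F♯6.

D

A, C#, E, D, F# are the tones of a D major ninth chord (D–F#–A–C#–E), making D the root.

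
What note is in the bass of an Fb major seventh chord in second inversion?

Fb major seventh is Fb–Ab–Cb–Eb. Second inversion places the fifth in the bass: Cb.

Cb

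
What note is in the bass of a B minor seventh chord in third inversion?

The seventh of B minor seventh (B–D–F#–A) is A; that is the bass in third inversion.

A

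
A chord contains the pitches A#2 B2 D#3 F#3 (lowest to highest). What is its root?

B

A#, B, D#, F# are the tones of a B major seventh chord (B–D#–F#–A#), making B the root.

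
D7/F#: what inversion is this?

first inversion

D7/F# means D dominant seventh with F# in the bass. F# is the third of D dominant seventh (D–F#–A–C), so this is first inversion.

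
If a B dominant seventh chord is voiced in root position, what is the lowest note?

B

In root position the root is lowest. For B dominant seventh (B–D#–F#–A) that is B.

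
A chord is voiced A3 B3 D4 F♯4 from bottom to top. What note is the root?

B

The distinct letter names are A, B, D, F#. Arranged as a stack of thirds they read B–D–F#–A, so B is the root (a B minor seventh chord).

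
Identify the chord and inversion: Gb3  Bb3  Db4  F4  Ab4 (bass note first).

The distinct note names are Gb, Bb, Db, F, Ab. Stacked in thirds they read Gb–Bb–Db–F–Ab, which is a major ninth chord on Gb.
The lowest note is Gb, the root of the chord, so this is root position.

Gb major ninth, root position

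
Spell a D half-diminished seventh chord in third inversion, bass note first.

C, D, F, Ab

The chord tones are D–F–Ab–C. With the seventh (C) lowest for third inversion: C, D, F, Ab.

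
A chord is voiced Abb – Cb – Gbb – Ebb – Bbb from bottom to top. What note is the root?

Abb

The distinct letter names are Abb, Cb, Gbb, Ebb, Bbb. Arranged as a stack of thirds they read Abb–Cb–Ebb–Gbb–Bbb, so Abb is the root (an Abb dominant ninth chord).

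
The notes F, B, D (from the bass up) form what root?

The distinct letter names are F, B, D. Arranged as a stack of thirds they read B–D–F, so B is the root (a B diminished triad).

B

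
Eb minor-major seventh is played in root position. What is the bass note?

Eb

The root of Eb minor-major seventh (Eb–Gb–Bb–D) is Eb; that is the bass in root position.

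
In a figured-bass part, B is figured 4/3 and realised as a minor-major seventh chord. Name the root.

E

The figures 4/3 mean the fifth of the chord is in the bass. If B is the fifth of a minor-major seventh chord, the root is E (chord tones E–G–B–D#).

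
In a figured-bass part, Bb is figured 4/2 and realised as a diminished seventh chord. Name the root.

C#

The figures 4/2 mean the seventh of the chord is in the bass. If Bb is the seventh of a diminished seventh chord, the root is C# (chord tones C#–E–G–Bb).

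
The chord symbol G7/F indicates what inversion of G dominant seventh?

third inversion

G7/F means G dominant seventh with F in the bass. F is the seventh of G dominant seventh (G–B–D–F), so this is third inversion.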